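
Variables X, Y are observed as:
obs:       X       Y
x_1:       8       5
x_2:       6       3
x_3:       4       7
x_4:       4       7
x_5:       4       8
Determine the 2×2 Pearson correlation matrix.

Step 1 — column means:
  mean(X) = (8 + 6 + 4 + 4 + 4) / 5 = 26/5 = 5.2
  mean(Y) = (5 + 3 + 7 + 7 + 8) / 5 = 30/5 = 6

Step 2 — sample variances and covariances s[i,j] = (1/(n-1)) · Σ_k (x_{k,i} - mean_i) · (x_{k,j} - mean_j), with n-1 = 4:
  s[X,X] = ((2.8)·(2.8) + (0.8)·(0.8) + (-1.2)·(-1.2) + (-1.2)·(-1.2) + (-1.2)·(-1.2)) / 4 = 12.8/4 = 3.2
  s[X,Y] = ((2.8)·(-1) + (0.8)·(-3) + (-1.2)·(1) + (-1.2)·(1) + (-1.2)·(2)) / 4 = -10/4 = -2.5
  s[Y,Y] = ((-1)·(-1) + (-3)·(-3) + (1)·(1) + (1)·(1) + (2)·(2)) / 4 = 16/4 = 4
  Sample standard deviations s_i = √(s[i,i]):
  s(X) = √(3.2) = 1.7889
  s(Y) = √(4) = 2

Step 3 — r_{ij} = s_{ij} / (s_i · s_j):
  r[X,X] = 1 (diagonal).
  r[X,Y] = -2.5 / (1.7889 · 2) = -2.5 / 3.5777 = -0.6988
  r[Y,Y] = 1 (diagonal).

R is symmetric with unit diagonal. Assembling:

R = [[1, -0.6988],
 [-0.6988, 1]]


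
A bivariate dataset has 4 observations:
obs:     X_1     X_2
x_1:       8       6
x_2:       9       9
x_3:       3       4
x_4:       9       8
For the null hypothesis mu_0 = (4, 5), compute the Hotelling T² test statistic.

Step 1 — sample mean vector:
  mean(X_1) = (8 + 9 + 3 + 9) / 4 = 29/4 = 7.25
  mean(X_2) = (6 + 9 + 4 + 8) / 4 = 27/4 = 6.75
  x̄ = (7.25, 6.75),  deviation x̄ - mu_0 = (7.25, 6.75) - (4, 5) = (3.25, 1.75).

Step 2 — sample covariance matrix, S[i,j] = (1/(n-1)) · Σ_k (x_{k,i} - mean_i) · (x_{k,j} - mean_j), divisor n-1 = 3:
  S[X_1,X_1] = ((0.75)·(0.75) + (1.75)·(1.75) + (-4.25)·(-4.25) + (1.75)·(1.75)) / 3 = 24.75/3 = 8.25
  S[X_1,X_2] = ((0.75)·(-0.75) + (1.75)·(2.25) + (-4.25)·(-2.75) + (1.75)·(1.25)) / 3 = 17.25/3 = 5.75
  S[X_2,X_2] = ((-0.75)·(-0.75) + (2.25)·(2.25) + (-2.75)·(-2.75) + (1.25)·(1.25)) / 3 = 14.75/3 = 4.9167
  S = [[8.25, 5.75],
 [5.75, 4.9167]].

Step 3 — invert S. det(S) = 8.25·4.9167 - (5.75)² = 7.5.
  S^{-1} = (1/det) · [[d, -b], [-b, a]] = [[0.6556, -0.7667],
 [-0.7667, 1.1]].

Step 4 — quadratic form (x̄ - mu_0)^T · S^{-1} · (x̄ - mu_0):
  S^{-1} · (x̄ - mu_0) = (0.7889, -0.5667),
  (x̄ - mu_0)^T · [...] = (3.25)·(0.7889) + (1.75)·(-0.5667) = 1.5722.

Step 5 — scale by n: T² = 4 · 1.5722 = 6.2889.

T² ≈ 6.2889


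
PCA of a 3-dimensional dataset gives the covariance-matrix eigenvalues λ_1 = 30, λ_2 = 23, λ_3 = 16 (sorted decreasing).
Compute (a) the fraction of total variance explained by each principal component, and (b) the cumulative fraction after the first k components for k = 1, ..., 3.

Step 1 — total variance = trace(Sigma) = Σ λ_i = 30 + 23 + 16 = 69.

Step 2 — fraction explained by component i = λ_i / Σ λ:
  PC1: 30/69 = 0.4348
  PC2: 23/69 = 0.3333
  PC3: 16/69 = 0.2319

Step 3 — cumulative fraction after k components = (λ_1 + ... + λ_k) / Σ λ:
  k = 1: 30/69 = 0.4348
  k = 2: (30 + 23)/69 = 53/69 = 0.7681
  k = 3: (30 + 23 + 16)/69 = 69/69 = 1

Summary (fraction, with percent):

explained: PC1 0.4348 (43.48%), PC2 0.3333 (33.33%), PC3 0.2319 (23.19%);  cumulative: 0.4348, 0.7681, 1


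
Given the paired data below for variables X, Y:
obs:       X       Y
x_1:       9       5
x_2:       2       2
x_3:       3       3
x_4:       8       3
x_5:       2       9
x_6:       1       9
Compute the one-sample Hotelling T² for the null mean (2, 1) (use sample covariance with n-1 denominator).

Step 1 — sample mean vector:
  mean(X) = (9 + 2 + 3 + 8 + 2 + 1) / 6 = 25/6 = 4.1667
  mean(Y) = (5 + 2 + 3 + 3 + 9 + 9) / 6 = 31/6 = 5.1667
  x̄ = (4.1667, 5.1667),  deviation x̄ - mu_0 = (4.1667, 5.1667) - (2, 1) = (2.1667, 4.1667).

Step 2 — sample covariance matrix, S[i,j] = (1/(n-1)) · Σ_k (x_{k,i} - mean_i) · (x_{k,j} - mean_j), divisor n-1 = 5:
  S[X,X] = ((4.8333)·(4.8333) + (-2.1667)·(-2.1667) + (-1.1667)·(-1.1667) + (3.8333)·(3.8333) + (-2.1667)·(-2.1667) + (-3.1667)·(-3.1667)) / 5 = 58.8333/5 = 11.7667
  S[X,Y] = ((4.8333)·(-0.1667) + (-2.1667)·(-3.1667) + (-1.1667)·(-2.1667) + (3.8333)·(-2.1667) + (-2.1667)·(3.8333) + (-3.1667)·(3.8333)) / 5 = -20.1667/5 = -4.0333
  S[Y,Y] = ((-0.1667)·(-0.1667) + (-3.1667)·(-3.1667) + (-2.1667)·(-2.1667) + (-2.1667)·(-2.1667) + (3.8333)·(3.8333) + (3.8333)·(3.8333)) / 5 = 48.8333/5 = 9.7667
  S = [[11.7667, -4.0333],
 [-4.0333, 9.7667]].

Step 3 — invert S. det(S) = 11.7667·9.7667 - (-4.0333)² = 98.6533.
  S^{-1} = (1/det) · [[d, -b], [-b, a]] = [[0.099, 0.0409],
 [0.0409, 0.1193]].

Step 4 — quadratic form (x̄ - mu_0)^T · S^{-1} · (x̄ - mu_0):
  S^{-1} · (x̄ - mu_0) = (0.3848, 0.5856),
  (x̄ - mu_0)^T · [...] = (2.1667)·(0.3848) + (4.1667)·(0.5856) = 3.2736.

Step 5 — scale by n: T² = 6 · 3.2736 = 19.6418.

T² ≈ 19.6418


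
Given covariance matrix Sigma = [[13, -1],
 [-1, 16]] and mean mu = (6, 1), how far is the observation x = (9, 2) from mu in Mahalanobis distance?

Step 1 — centre the observation: (x - mu) = (3, 1).

Step 2 — invert Sigma. det(Sigma) = 13·16 - (-1)² = 207.
  Sigma^{-1} = (1/det) · [[d, -b], [-b, a]] = [[0.0773, 0.0048],
 [0.0048, 0.0628]].

Step 3 — form the quadratic (x - mu)^T · Sigma^{-1} · (x - mu):
  Sigma^{-1} · (x - mu) = (0.2367, 0.0773).
  (x - mu)^T · [Sigma^{-1} · (x - mu)] = (3)·(0.2367) + (1)·(0.0773) = 0.7874.

Step 4 — take square root: d = √(0.7874) ≈ 0.8874.

d(x, mu) = √(0.7874) ≈ 0.8874


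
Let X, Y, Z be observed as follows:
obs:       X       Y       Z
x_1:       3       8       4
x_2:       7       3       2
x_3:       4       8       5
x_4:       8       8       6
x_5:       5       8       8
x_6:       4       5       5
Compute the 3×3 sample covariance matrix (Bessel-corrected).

Step 1 — column means:
  mean(X) = (3 + 7 + 4 + 8 + 5 + 4) / 6 = 31/6 = 5.1667
  mean(Y) = (8 + 3 + 8 + 8 + 8 + 5) / 6 = 40/6 = 6.6667
  mean(Z) = (4 + 2 + 5 + 6 + 8 + 5) / 6 = 30/6 = 5

Step 2 — sample covariance S[i,j] = (1/(n-1)) · Σ_k (x_{k,i} - mean_i) · (x_{k,j} - mean_j), with n-1 = 5.
  S[X,X] = ((-2.1667)·(-2.1667) + (1.8333)·(1.8333) + (-1.1667)·(-1.1667) + (2.8333)·(2.8333) + (-0.1667)·(-0.1667) + (-1.1667)·(-1.1667)) / 5 = 18.8333/5 = 3.7667
  S[X,Y] = ((-2.1667)·(1.3333) + (1.8333)·(-3.6667) + (-1.1667)·(1.3333) + (2.8333)·(1.3333) + (-0.1667)·(1.3333) + (-1.1667)·(-1.6667)) / 5 = -5.6667/5 = -1.1333
  S[X,Z] = ((-2.1667)·(-1) + (1.8333)·(-3) + (-1.1667)·(0) + (2.8333)·(1) + (-0.1667)·(3) + (-1.1667)·(0)) / 5 = -1/5 = -0.2
  S[Y,Y] = ((1.3333)·(1.3333) + (-3.6667)·(-3.6667) + (1.3333)·(1.3333) + (1.3333)·(1.3333) + (1.3333)·(1.3333) + (-1.6667)·(-1.6667)) / 5 = 23.3333/5 = 4.6667
  S[Y,Z] = ((1.3333)·(-1) + (-3.6667)·(-3) + (1.3333)·(0) + (1.3333)·(1) + (1.3333)·(3) + (-1.6667)·(0)) / 5 = 15/5 = 3
  S[Z,Z] = ((-1)·(-1) + (-3)·(-3) + (0)·(0) + (1)·(1) + (3)·(3) + (0)·(0)) / 5 = 20/5 = 4

S is symmetric (S[j,i] = S[i,j]). Assembling:

S = [[3.7667, -1.1333, -0.2],
 [-1.1333, 4.6667, 3],
 [-0.2, 3, 4]]


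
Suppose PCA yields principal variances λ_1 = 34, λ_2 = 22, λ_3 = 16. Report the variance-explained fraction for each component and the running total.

Step 1 — total variance = trace(Sigma) = Σ λ_i = 34 + 22 + 16 = 72.

Step 2 — fraction explained by component i = λ_i / Σ λ:
  PC1: 34/72 = 0.4722
  PC2: 22/72 = 0.3056
  PC3: 16/72 = 0.2222

Step 3 — cumulative fraction after k components = (λ_1 + ... + λ_k) / Σ λ:
  k = 1: 34/72 = 0.4722
  k = 2: (34 + 22)/72 = 56/72 = 0.7778
  k = 3: (34 + 22 + 16)/72 = 72/72 = 1

Summary (fraction, with percent):

explained: PC1 0.4722 (47.22%), PC2 0.3056 (30.56%), PC3 0.2222 (22.22%);  cumulative: 0.4722, 0.7778, 1


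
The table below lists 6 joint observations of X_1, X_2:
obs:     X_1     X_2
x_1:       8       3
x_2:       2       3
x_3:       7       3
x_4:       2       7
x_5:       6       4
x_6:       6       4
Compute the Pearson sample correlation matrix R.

Step 1 — column means:
  mean(X_1) = (8 + 2 + 7 + 2 + 6 + 6) / 6 = 31/6 = 5.1667
  mean(X_2) = (3 + 3 + 3 + 7 + 4 + 4) / 6 = 24/6 = 4

Step 2 — sample variances and covariances s[i,j] = (1/(n-1)) · Σ_k (x_{k,i} - mean_i) · (x_{k,j} - mean_j), with n-1 = 5:
  s[X_1,X_1] = ((2.8333)·(2.8333) + (-3.1667)·(-3.1667) + (1.8333)·(1.8333) + (-3.1667)·(-3.1667) + (0.8333)·(0.8333) + (0.8333)·(0.8333)) / 5 = 32.8333/5 = 6.5667
  s[X_1,X_2] = ((2.8333)·(-1) + (-3.1667)·(-1) + (1.8333)·(-1) + (-3.1667)·(3) + (0.8333)·(0) + (0.8333)·(0)) / 5 = -11/5 = -2.2
  s[X_2,X_2] = ((-1)·(-1) + (-1)·(-1) + (-1)·(-1) + (3)·(3) + (0)·(0) + (0)·(0)) / 5 = 12/5 = 2.4
  Sample standard deviations s_i = √(s[i,i]):
  s(X_1) = √(6.5667) = 2.5626
  s(X_2) = √(2.4) = 1.5492

Step 3 — r_{ij} = s_{ij} / (s_i · s_j):
  r[X_1,X_1] = 1 (diagonal).
  r[X_1,X_2] = -2.2 / (2.5626 · 1.5492) = -2.2 / 3.9699 = -0.5542
  r[X_2,X_2] = 1 (diagonal).

R is symmetric with unit diagonal. Assembling:

R = [[1, -0.5542],
 [-0.5542, 1]]


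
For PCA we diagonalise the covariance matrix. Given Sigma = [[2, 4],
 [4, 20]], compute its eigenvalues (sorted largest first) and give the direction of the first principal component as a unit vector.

Step 1 — characteristic polynomial of 2×2 Sigma:
  det(Sigma - λI) = λ² - trace · λ + det = 0.
  trace = 2 + 20 = 22, det = 2·20 - (4)² = 24.
Step 2 — discriminant:
  Δ = trace² - 4·det = 484 - 96 = 388.
Step 3 — eigenvalues:
  λ = (trace ± √Δ)/2 = (22 ± 19.6977)/2,
  λ_1 = 20.8489,  λ_2 = 1.1511.

Step 4 — unit eigenvector for λ_1: solve (Sigma - λ_1 I)v = 0. First row:
  (2 - 20.8489)·v_x + (4)·v_y = 0, i.e. (-18.8489)·v_x + (4)·v_y = 0,
  so v ∝ (b, λ_1 - a) = (4, 18.8489) = u.
  ||u|| = √((4)² + (18.8489)²) = √(371.2794) ≈ 19.2686,
  v_1 = u/||u|| ≈ (0.2076, 0.9782) (||v_1|| = 1).

λ_1 = 20.8489,  λ_2 = 1.1511;  v_1 ≈ (0.2076, 0.9782)


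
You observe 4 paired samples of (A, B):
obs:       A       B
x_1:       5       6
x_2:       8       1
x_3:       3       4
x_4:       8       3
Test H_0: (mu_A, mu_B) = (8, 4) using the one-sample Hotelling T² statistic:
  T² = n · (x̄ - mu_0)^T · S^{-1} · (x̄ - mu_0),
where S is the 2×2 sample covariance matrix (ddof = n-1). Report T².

Step 1 — sample mean vector:
  mean(A) = (5 + 8 + 3 + 8) / 4 = 24/4 = 6
  mean(B) = (6 + 1 + 4 + 3) / 4 = 14/4 = 3.5
  x̄ = (6, 3.5),  deviation x̄ - mu_0 = (6, 3.5) - (8, 4) = (-2, -0.5).

Step 2 — sample covariance matrix, S[i,j] = (1/(n-1)) · Σ_k (x_{k,i} - mean_i) · (x_{k,j} - mean_j), divisor n-1 = 3:
  S[A,A] = ((-1)·(-1) + (2)·(2) + (-3)·(-3) + (2)·(2)) / 3 = 18/3 = 6
  S[A,B] = ((-1)·(2.5) + (2)·(-2.5) + (-3)·(0.5) + (2)·(-0.5)) / 3 = -10/3 = -3.3333
  S[B,B] = ((2.5)·(2.5) + (-2.5)·(-2.5) + (0.5)·(0.5) + (-0.5)·(-0.5)) / 3 = 13/3 = 4.3333
  S = [[6, -3.3333],
 [-3.3333, 4.3333]].

Step 3 — invert S. det(S) = 6·4.3333 - (-3.3333)² = 14.8889.
  S^{-1} = (1/det) · [[d, -b], [-b, a]] = [[0.291, 0.2239],
 [0.2239, 0.403]].

Step 4 — quadratic form (x̄ - mu_0)^T · S^{-1} · (x̄ - mu_0):
  S^{-1} · (x̄ - mu_0) = (-0.694, -0.6493),
  (x̄ - mu_0)^T · [...] = (-2)·(-0.694) + (-0.5)·(-0.6493) = 1.7127.

Step 5 — scale by n: T² = 4 · 1.7127 = 6.8507.

T² ≈ 6.8507


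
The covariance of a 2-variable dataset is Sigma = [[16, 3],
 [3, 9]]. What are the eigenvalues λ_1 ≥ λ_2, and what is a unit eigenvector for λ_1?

Step 1 — characteristic polynomial of 2×2 Sigma:
  det(Sigma - λI) = λ² - trace · λ + det = 0.
  trace = 16 + 9 = 25, det = 16·9 - (3)² = 135.
Step 2 — discriminant:
  Δ = trace² - 4·det = 625 - 540 = 85.
Step 3 — eigenvalues:
  λ = (trace ± √Δ)/2 = (25 ± 9.2195)/2,
  λ_1 = 17.1098,  λ_2 = 7.8902.

Step 4 — unit eigenvector for λ_1: solve (Sigma - λ_1 I)v = 0. First row:
  (16 - 17.1098)·v_x + (3)·v_y = 0, i.e. (-1.1098)·v_x + (3)·v_y = 0,
  so v ∝ (b, λ_1 - a) = (3, 1.1098) = u.
  ||u|| = √((3)² + (1.1098)²) = √(10.2316) ≈ 3.1987,
  v_1 = u/||u|| ≈ (0.9379, 0.3469) (||v_1|| = 1).

λ_1 = 17.1098,  λ_2 = 7.8902;  v_1 ≈ (0.9379, 0.3469)


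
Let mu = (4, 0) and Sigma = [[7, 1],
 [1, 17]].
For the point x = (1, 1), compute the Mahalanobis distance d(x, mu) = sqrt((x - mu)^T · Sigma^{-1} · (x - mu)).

Step 1 — centre the observation: (x - mu) = (-3, 1).

Step 2 — invert Sigma. det(Sigma) = 7·17 - (1)² = 118.
  Sigma^{-1} = (1/det) · [[d, -b], [-b, a]] = [[0.1441, -0.0085],
 [-0.0085, 0.0593]].

Step 3 — form the quadratic (x - mu)^T · Sigma^{-1} · (x - mu):
  Sigma^{-1} · (x - mu) = (-0.4407, 0.0847).
  (x - mu)^T · [Sigma^{-1} · (x - mu)] = (-3)·(-0.4407) + (1)·(0.0847) = 1.4068.

Step 4 — take square root: d = √(1.4068) ≈ 1.1861.

d(x, mu) = √(1.4068) ≈ 1.1861


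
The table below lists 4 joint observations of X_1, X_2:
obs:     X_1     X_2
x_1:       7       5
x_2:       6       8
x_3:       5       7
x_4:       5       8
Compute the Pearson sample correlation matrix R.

Step 1 — column means:
  mean(X_1) = (7 + 6 + 5 + 5) / 4 = 23/4 = 5.75
  mean(X_2) = (5 + 8 + 7 + 8) / 4 = 28/4 = 7

Step 2 — sample variances and covariances s[i,j] = (1/(n-1)) · Σ_k (x_{k,i} - mean_i) · (x_{k,j} - mean_j), with n-1 = 3:
  s[X_1,X_1] = ((1.25)·(1.25) + (0.25)·(0.25) + (-0.75)·(-0.75) + (-0.75)·(-0.75)) / 3 = 2.75/3 = 0.9167
  s[X_1,X_2] = ((1.25)·(-2) + (0.25)·(1) + (-0.75)·(0) + (-0.75)·(1)) / 3 = -3/3 = -1
  s[X_2,X_2] = ((-2)·(-2) + (1)·(1) + (0)·(0) + (1)·(1)) / 3 = 6/3 = 2
  Sample standard deviations s_i = √(s[i,i]):
  s(X_1) = √(0.9167) = 0.9574
  s(X_2) = √(2) = 1.4142

Step 3 — r_{ij} = s_{ij} / (s_i · s_j):
  r[X_1,X_1] = 1 (diagonal).
  r[X_1,X_2] = -1 / (0.9574 · 1.4142) = -1 / 1.354 = -0.7385
  r[X_2,X_2] = 1 (diagonal).

R is symmetric with unit diagonal. Assembling:

R = [[1, -0.7385],
 [-0.7385, 1]]


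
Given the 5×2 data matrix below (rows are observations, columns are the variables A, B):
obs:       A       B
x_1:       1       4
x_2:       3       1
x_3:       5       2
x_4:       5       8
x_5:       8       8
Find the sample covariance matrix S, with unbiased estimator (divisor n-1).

Step 1 — column means:
  mean(A) = (1 + 3 + 5 + 5 + 8) / 5 = 22/5 = 4.4
  mean(B) = (4 + 1 + 2 + 8 + 8) / 5 = 23/5 = 4.6

Step 2 — sample covariance S[i,j] = (1/(n-1)) · Σ_k (x_{k,i} - mean_i) · (x_{k,j} - mean_j), with n-1 = 4.
  S[A,A] = ((-3.4)·(-3.4) + (-1.4)·(-1.4) + (0.6)·(0.6) + (0.6)·(0.6) + (3.6)·(3.6)) / 4 = 27.2/4 = 6.8
  S[A,B] = ((-3.4)·(-0.6) + (-1.4)·(-3.6) + (0.6)·(-2.6) + (0.6)·(3.4) + (3.6)·(3.4)) / 4 = 19.8/4 = 4.95
  S[B,B] = ((-0.6)·(-0.6) + (-3.6)·(-3.6) + (-2.6)·(-2.6) + (3.4)·(3.4) + (3.4)·(3.4)) / 4 = 43.2/4 = 10.8

S is symmetric (S[j,i] = S[i,j]). Assembling:

S = [[6.8, 4.95],
 [4.95, 10.8]]


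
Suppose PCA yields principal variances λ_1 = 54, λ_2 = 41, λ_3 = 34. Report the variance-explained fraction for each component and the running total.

Step 1 — total variance = trace(Sigma) = Σ λ_i = 54 + 41 + 34 = 129.

Step 2 — fraction explained by component i = λ_i / Σ λ:
  PC1: 54/129 = 0.4186
  PC2: 41/129 = 0.3178
  PC3: 34/129 = 0.2636

Step 3 — cumulative fraction after k components = (λ_1 + ... + λ_k) / Σ λ:
  k = 1: 54/129 = 0.4186
  k = 2: (54 + 41)/129 = 95/129 = 0.7364
  k = 3: (54 + 41 + 34)/129 = 129/129 = 1

Summary (fraction, with percent):

explained: PC1 0.4186 (41.86%), PC2 0.3178 (31.78%), PC3 0.2636 (26.36%);  cumulative: 0.4186, 0.7364, 1


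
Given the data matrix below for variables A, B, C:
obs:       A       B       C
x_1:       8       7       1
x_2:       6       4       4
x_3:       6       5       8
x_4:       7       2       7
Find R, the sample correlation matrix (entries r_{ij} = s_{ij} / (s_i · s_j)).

Step 1 — column means:
  mean(A) = (8 + 6 + 6 + 7) / 4 = 27/4 = 6.75
  mean(B) = (7 + 4 + 5 + 2) / 4 = 18/4 = 4.5
  mean(C) = (1 + 4 + 8 + 7) / 4 = 20/4 = 5

Step 2 — sample variances and covariances s[i,j] = (1/(n-1)) · Σ_k (x_{k,i} - mean_i) · (x_{k,j} - mean_j), with n-1 = 3:
  s[A,A] = ((1.25)·(1.25) + (-0.75)·(-0.75) + (-0.75)·(-0.75) + (0.25)·(0.25)) / 3 = 2.75/3 = 0.9167
  s[A,B] = ((1.25)·(2.5) + (-0.75)·(-0.5) + (-0.75)·(0.5) + (0.25)·(-2.5)) / 3 = 2.5/3 = 0.8333
  s[A,C] = ((1.25)·(-4) + (-0.75)·(-1) + (-0.75)·(3) + (0.25)·(2)) / 3 = -6/3 = -2
  s[B,B] = ((2.5)·(2.5) + (-0.5)·(-0.5) + (0.5)·(0.5) + (-2.5)·(-2.5)) / 3 = 13/3 = 4.3333
  s[B,C] = ((2.5)·(-4) + (-0.5)·(-1) + (0.5)·(3) + (-2.5)·(2)) / 3 = -13/3 = -4.3333
  s[C,C] = ((-4)·(-4) + (-1)·(-1) + (3)·(3) + (2)·(2)) / 3 = 30/3 = 10
  Sample standard deviations s_i = √(s[i,i]):
  s(A) = √(0.9167) = 0.9574
  s(B) = √(4.3333) = 2.0817
  s(C) = √(10) = 3.1623

Step 3 — r_{ij} = s_{ij} / (s_i · s_j):
  r[A,A] = 1 (diagonal).
  r[A,B] = 0.8333 / (0.9574 · 2.0817) = 0.8333 / 1.993 = 0.4181
  r[A,C] = -2 / (0.9574 · 3.1623) = -2 / 3.0277 = -0.6606
  r[B,B] = 1 (diagonal).
  r[B,C] = -4.3333 / (2.0817 · 3.1623) = -4.3333 / 6.5828 = -0.6583
  r[C,C] = 1 (diagonal).

R is symmetric with unit diagonal. Assembling:

R = [[1, 0.4181, -0.6606],
 [0.4181, 1, -0.6583],
 [-0.6606, -0.6583, 1]]


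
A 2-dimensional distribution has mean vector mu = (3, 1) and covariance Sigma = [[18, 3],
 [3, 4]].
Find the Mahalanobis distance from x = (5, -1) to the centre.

Step 1 — centre the observation: (x - mu) = (2, -2).

Step 2 — invert Sigma. det(Sigma) = 18·4 - (3)² = 63.
  Sigma^{-1} = (1/det) · [[d, -b], [-b, a]] = [[0.0635, -0.0476],
 [-0.0476, 0.2857]].

Step 3 — form the quadratic (x - mu)^T · Sigma^{-1} · (x - mu):
  Sigma^{-1} · (x - mu) = (0.2222, -0.6667).
  (x - mu)^T · [Sigma^{-1} · (x - mu)] = (2)·(0.2222) + (-2)·(-0.6667) = 1.7778.

Step 4 — take square root: d = √(1.7778) ≈ 1.3333.

d(x, mu) = √(1.7778) ≈ 1.3333


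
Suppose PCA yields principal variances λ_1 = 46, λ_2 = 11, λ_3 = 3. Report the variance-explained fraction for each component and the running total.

Step 1 — total variance = trace(Sigma) = Σ λ_i = 46 + 11 + 3 = 60.

Step 2 — fraction explained by component i = λ_i / Σ λ:
  PC1: 46/60 = 0.7667
  PC2: 11/60 = 0.1833
  PC3: 3/60 = 0.05

Step 3 — cumulative fraction after k components = (λ_1 + ... + λ_k) / Σ λ:
  k = 1: 46/60 = 0.7667
  k = 2: (46 + 11)/60 = 57/60 = 0.95
  k = 3: (46 + 11 + 3)/60 = 60/60 = 1

Summary (fraction, with percent):

explained: PC1 0.7667 (76.67%), PC2 0.1833 (18.33%), PC3 0.05 (5%);  cumulative: 0.7667, 0.95, 1


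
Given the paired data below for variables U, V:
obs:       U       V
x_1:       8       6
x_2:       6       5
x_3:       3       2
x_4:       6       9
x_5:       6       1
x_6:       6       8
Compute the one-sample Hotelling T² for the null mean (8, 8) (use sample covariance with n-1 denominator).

Step 1 — sample mean vector:
  mean(U) = (8 + 6 + 3 + 6 + 6 + 6) / 6 = 35/6 = 5.8333
  mean(V) = (6 + 5 + 2 + 9 + 1 + 8) / 6 = 31/6 = 5.1667
  x̄ = (5.8333, 5.1667),  deviation x̄ - mu_0 = (5.8333, 5.1667) - (8, 8) = (-2.1667, -2.8333).

Step 2 — sample covariance matrix, S[i,j] = (1/(n-1)) · Σ_k (x_{k,i} - mean_i) · (x_{k,j} - mean_j), divisor n-1 = 5:
  S[U,U] = ((2.1667)·(2.1667) + (0.1667)·(0.1667) + (-2.8333)·(-2.8333) + (0.1667)·(0.1667) + (0.1667)·(0.1667) + (0.1667)·(0.1667)) / 5 = 12.8333/5 = 2.5667
  S[U,V] = ((2.1667)·(0.8333) + (0.1667)·(-0.1667) + (-2.8333)·(-3.1667) + (0.1667)·(3.8333) + (0.1667)·(-4.1667) + (0.1667)·(2.8333)) / 5 = 11.1667/5 = 2.2333
  S[V,V] = ((0.8333)·(0.8333) + (-0.1667)·(-0.1667) + (-3.1667)·(-3.1667) + (3.8333)·(3.8333) + (-4.1667)·(-4.1667) + (2.8333)·(2.8333)) / 5 = 50.8333/5 = 10.1667
  S = [[2.5667, 2.2333],
 [2.2333, 10.1667]].

Step 3 — invert S. det(S) = 2.5667·10.1667 - (2.2333)² = 21.1067.
  S^{-1} = (1/det) · [[d, -b], [-b, a]] = [[0.4817, -0.1058],
 [-0.1058, 0.1216]].

Step 4 — quadratic form (x̄ - mu_0)^T · S^{-1} · (x̄ - mu_0):
  S^{-1} · (x̄ - mu_0) = (-0.7438, -0.1153),
  (x̄ - mu_0)^T · [...] = (-2.1667)·(-0.7438) + (-2.8333)·(-0.1153) = 1.9383.

Step 5 — scale by n: T² = 6 · 1.9383 = 11.6298.

T² ≈ 11.6298


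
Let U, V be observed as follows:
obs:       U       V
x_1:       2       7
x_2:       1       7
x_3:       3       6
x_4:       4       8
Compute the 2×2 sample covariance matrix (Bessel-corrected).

Step 1 — column means:
  mean(U) = (2 + 1 + 3 + 4) / 4 = 10/4 = 2.5
  mean(V) = (7 + 7 + 6 + 8) / 4 = 28/4 = 7

Step 2 — sample covariance S[i,j] = (1/(n-1)) · Σ_k (x_{k,i} - mean_i) · (x_{k,j} - mean_j), with n-1 = 3.
  S[U,U] = ((-0.5)·(-0.5) + (-1.5)·(-1.5) + (0.5)·(0.5) + (1.5)·(1.5)) / 3 = 5/3 = 1.6667
  S[U,V] = ((-0.5)·(0) + (-1.5)·(0) + (0.5)·(-1) + (1.5)·(1)) / 3 = 1/3 = 0.3333
  S[V,V] = ((0)·(0) + (0)·(0) + (-1)·(-1) + (1)·(1)) / 3 = 2/3 = 0.6667

S is symmetric (S[j,i] = S[i,j]). Assembling:

S = [[1.6667, 0.3333],
 [0.3333, 0.6667]]


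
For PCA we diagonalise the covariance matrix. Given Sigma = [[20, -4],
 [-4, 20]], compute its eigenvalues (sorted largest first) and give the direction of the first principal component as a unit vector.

Step 1 — characteristic polynomial of 2×2 Sigma:
  det(Sigma - λI) = λ² - trace · λ + det = 0.
  trace = 20 + 20 = 40, det = 20·20 - (-4)² = 384.
Step 2 — discriminant:
  Δ = trace² - 4·det = 1600 - 1536 = 64.
Step 3 — eigenvalues:
  λ = (trace ± √Δ)/2 = (40 ± 8)/2,
  λ_1 = 24,  λ_2 = 16.

Step 4 — unit eigenvector for λ_1: solve (Sigma - λ_1 I)v = 0. First row:
  (20 - 24)·v_x + (-4)·v_y = 0, i.e. (-4)·v_x + (-4)·v_y = 0,
  so v ∝ (b, λ_1 - a) = (-4, 4); multiply by -1 so the first entry is positive: u = (4, -4).
  ||u|| = √((4)² + (-4)²) = √(32) ≈ 5.6569,
  v_1 = u/||u|| ≈ (0.7071, -0.7071) (||v_1|| = 1).

λ_1 = 24,  λ_2 = 16;  v_1 ≈ (0.7071, -0.7071)


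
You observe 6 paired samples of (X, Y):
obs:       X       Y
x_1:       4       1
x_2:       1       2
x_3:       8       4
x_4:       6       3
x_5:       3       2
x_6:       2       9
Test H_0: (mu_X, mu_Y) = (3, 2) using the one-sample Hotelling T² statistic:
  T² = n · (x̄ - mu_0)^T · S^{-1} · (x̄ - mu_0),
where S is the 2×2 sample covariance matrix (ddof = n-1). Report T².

Step 1 — sample mean vector:
  mean(X) = (4 + 1 + 8 + 6 + 3 + 2) / 6 = 24/6 = 4
  mean(Y) = (1 + 2 + 4 + 3 + 2 + 9) / 6 = 21/6 = 3.5
  x̄ = (4, 3.5),  deviation x̄ - mu_0 = (4, 3.5) - (3, 2) = (1, 1.5).

Step 2 — sample covariance matrix, S[i,j] = (1/(n-1)) · Σ_k (x_{k,i} - mean_i) · (x_{k,j} - mean_j), divisor n-1 = 5:
  S[X,X] = ((0)·(0) + (-3)·(-3) + (4)·(4) + (2)·(2) + (-1)·(-1) + (-2)·(-2)) / 5 = 34/5 = 6.8
  S[X,Y] = ((0)·(-2.5) + (-3)·(-1.5) + (4)·(0.5) + (2)·(-0.5) + (-1)·(-1.5) + (-2)·(5.5)) / 5 = -4/5 = -0.8
  S[Y,Y] = ((-2.5)·(-2.5) + (-1.5)·(-1.5) + (0.5)·(0.5) + (-0.5)·(-0.5) + (-1.5)·(-1.5) + (5.5)·(5.5)) / 5 = 41.5/5 = 8.3
  S = [[6.8, -0.8],
 [-0.8, 8.3]].

Step 3 — invert S. det(S) = 6.8·8.3 - (-0.8)² = 55.8.
  S^{-1} = (1/det) · [[d, -b], [-b, a]] = [[0.1487, 0.0143],
 [0.0143, 0.1219]].

Step 4 — quadratic form (x̄ - mu_0)^T · S^{-1} · (x̄ - mu_0):
  S^{-1} · (x̄ - mu_0) = (0.1703, 0.1971),
  (x̄ - mu_0)^T · [...] = (1)·(0.1703) + (1.5)·(0.1971) = 0.4659.

Step 5 — scale by n: T² = 6 · 0.4659 = 2.7957.

T² ≈ 2.7957


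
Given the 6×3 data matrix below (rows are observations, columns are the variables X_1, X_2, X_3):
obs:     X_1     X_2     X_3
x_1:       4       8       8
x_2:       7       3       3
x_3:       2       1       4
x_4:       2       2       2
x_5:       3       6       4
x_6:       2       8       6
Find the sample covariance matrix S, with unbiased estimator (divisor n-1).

Step 1 — column means:
  mean(X_1) = (4 + 7 + 2 + 2 + 3 + 2) / 6 = 20/6 = 3.3333
  mean(X_2) = (8 + 3 + 1 + 2 + 6 + 8) / 6 = 28/6 = 4.6667
  mean(X_3) = (8 + 3 + 4 + 2 + 4 + 6) / 6 = 27/6 = 4.5

Step 2 — sample covariance S[i,j] = (1/(n-1)) · Σ_k (x_{k,i} - mean_i) · (x_{k,j} - mean_j), with n-1 = 5.
  S[X_1,X_1] = ((0.6667)·(0.6667) + (3.6667)·(3.6667) + (-1.3333)·(-1.3333) + (-1.3333)·(-1.3333) + (-0.3333)·(-0.3333) + (-1.3333)·(-1.3333)) / 5 = 19.3333/5 = 3.8667
  S[X_1,X_2] = ((0.6667)·(3.3333) + (3.6667)·(-1.6667) + (-1.3333)·(-3.6667) + (-1.3333)·(-2.6667) + (-0.3333)·(1.3333) + (-1.3333)·(3.3333)) / 5 = -0.3333/5 = -0.0667
  S[X_1,X_3] = ((0.6667)·(3.5) + (3.6667)·(-1.5) + (-1.3333)·(-0.5) + (-1.3333)·(-2.5) + (-0.3333)·(-0.5) + (-1.3333)·(1.5)) / 5 = -1/5 = -0.2
  S[X_2,X_2] = ((3.3333)·(3.3333) + (-1.6667)·(-1.6667) + (-3.6667)·(-3.6667) + (-2.6667)·(-2.6667) + (1.3333)·(1.3333) + (3.3333)·(3.3333)) / 5 = 47.3333/5 = 9.4667
  S[X_2,X_3] = ((3.3333)·(3.5) + (-1.6667)·(-1.5) + (-3.6667)·(-0.5) + (-2.6667)·(-2.5) + (1.3333)·(-0.5) + (3.3333)·(1.5)) / 5 = 27/5 = 5.4
  S[X_3,X_3] = ((3.5)·(3.5) + (-1.5)·(-1.5) + (-0.5)·(-0.5) + (-2.5)·(-2.5) + (-0.5)·(-0.5) + (1.5)·(1.5)) / 5 = 23.5/5 = 4.7

S is symmetric (S[j,i] = S[i,j]). Assembling:

S = [[3.8667, -0.0667, -0.2],
 [-0.0667, 9.4667, 5.4],
 [-0.2, 5.4, 4.7]]


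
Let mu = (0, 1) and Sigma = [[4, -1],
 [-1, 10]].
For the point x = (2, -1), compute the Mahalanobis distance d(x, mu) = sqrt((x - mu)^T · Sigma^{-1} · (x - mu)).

Step 1 — centre the observation: (x - mu) = (2, -2).

Step 2 — invert Sigma. det(Sigma) = 4·10 - (-1)² = 39.
  Sigma^{-1} = (1/det) · [[d, -b], [-b, a]] = [[0.2564, 0.0256],
 [0.0256, 0.1026]].

Step 3 — form the quadratic (x - mu)^T · Sigma^{-1} · (x - mu):
  Sigma^{-1} · (x - mu) = (0.4615, -0.1538).
  (x - mu)^T · [Sigma^{-1} · (x - mu)] = (2)·(0.4615) + (-2)·(-0.1538) = 1.2308.

Step 4 — take square root: d = √(1.2308) ≈ 1.1094.

d(x, mu) = √(1.2308) ≈ 1.1094


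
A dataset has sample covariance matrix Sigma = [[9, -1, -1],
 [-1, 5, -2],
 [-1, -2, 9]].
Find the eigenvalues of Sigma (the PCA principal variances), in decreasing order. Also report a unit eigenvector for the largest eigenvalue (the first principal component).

Step 1 — characteristic polynomial p(λ) = det(λI - Sigma) = λ³ - tr·λ² + c_1·λ - det, where tr = trace, c_1 = sum of the principal 2×2 minors, det = det(Sigma):
  tr = 9 + 5 + 9 = 23,
  c_1 = (9·5 - (-1)²) + (9·9 - (-1)²) + (5·9 - (-2)²) = 44 + 80 + 41 = 165,
  det = 9·(5·9 - (-2)²) - (-1)·((-1)·9 - (-2)·(-1)) + (-1)·((-1)·(-2) - 5·(-1)) = 9·(41) - (-1)·(-11) + (-1)·(7) = 351.
  So p(λ) = λ³ - 23λ² + 165λ - 351.
Step 2 — look for an integer root (rational root theorem: any rational root is an integer divisor of 351). Testing λ = 9:
  p(9) = 729 - 1863 + 1485 - 351 = 0  ✓
  Dividing out (λ - 9): p(λ) = (λ - 9)(λ² - 14λ + 39).
Step 3 — remaining eigenvalues from the quadratic λ² - 14λ + 39 = 0:
  Δ = 14² - 4·39 = 196 - 156 = 40,  λ = (14 ± √40)/2 = (14 ± 6.3246)/2 ≈ 10.1623 or 3.8377.
  Sorted: λ_1 = 10.1623,  λ_2 = 9,  λ_3 = 3.8377  (check: sum = 23 = tr ✓).

Step 4 — unit eigenvector for λ_1 ≈ 10.1623: v spans the null space of (Sigma - λ_1 I), whose rows are
  r_1 = (-1.1623, -1, -1),  r_2 = (-1, -5.1623, -2),  r_3 = (-1, -2, -1.1623).
  v is orthogonal to every row, so take v ∝ r_1 × r_2 = ((-1)·(-2) - (-1)·(-5.1623), (-1)·(-1) - (-1.1623)·(-2), (-1.1623)·(-5.1623) - (-1)·(-1)) ≈ (-3.1623, -1.3246, 5).
  Rescale (multiply by -1 so the first nonzero entry is positive): u = (3.1623, 1.3246, -5).
  ||u|| = √((3.1623)² + (1.3246)² + (-5)²) = √(36.7544) ≈ 6.0625,  v_1 = u/||u|| ≈ (0.5216, 0.2185, -0.8247) (||v_1|| = 1).

λ_1 = 10.1623,  λ_2 = 9,  λ_3 = 3.8377;  v_1 ≈ (0.5216, 0.2185, -0.8247)


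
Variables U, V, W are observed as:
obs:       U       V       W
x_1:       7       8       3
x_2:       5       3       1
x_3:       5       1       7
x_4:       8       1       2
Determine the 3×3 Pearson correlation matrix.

Step 1 — column means:
  mean(U) = (7 + 5 + 5 + 8) / 4 = 25/4 = 6.25
  mean(V) = (8 + 3 + 1 + 1) / 4 = 13/4 = 3.25
  mean(W) = (3 + 1 + 7 + 2) / 4 = 13/4 = 3.25

Step 2 — sample variances and covariances s[i,j] = (1/(n-1)) · Σ_k (x_{k,i} - mean_i) · (x_{k,j} - mean_j), with n-1 = 3:
  s[U,U] = ((0.75)·(0.75) + (-1.25)·(-1.25) + (-1.25)·(-1.25) + (1.75)·(1.75)) / 3 = 6.75/3 = 2.25
  s[U,V] = ((0.75)·(4.75) + (-1.25)·(-0.25) + (-1.25)·(-2.25) + (1.75)·(-2.25)) / 3 = 2.75/3 = 0.9167
  s[U,W] = ((0.75)·(-0.25) + (-1.25)·(-2.25) + (-1.25)·(3.75) + (1.75)·(-1.25)) / 3 = -4.25/3 = -1.4167
  s[V,V] = ((4.75)·(4.75) + (-0.25)·(-0.25) + (-2.25)·(-2.25) + (-2.25)·(-2.25)) / 3 = 32.75/3 = 10.9167
  s[V,W] = ((4.75)·(-0.25) + (-0.25)·(-2.25) + (-2.25)·(3.75) + (-2.25)·(-1.25)) / 3 = -6.25/3 = -2.0833
  s[W,W] = ((-0.25)·(-0.25) + (-2.25)·(-2.25) + (3.75)·(3.75) + (-1.25)·(-1.25)) / 3 = 20.75/3 = 6.9167
  Sample standard deviations s_i = √(s[i,i]):
  s(U) = √(2.25) = 1.5
  s(V) = √(10.9167) = 3.304
  s(W) = √(6.9167) = 2.63

Step 3 — r_{ij} = s_{ij} / (s_i · s_j):
  r[U,U] = 1 (diagonal).
  r[U,V] = 0.9167 / (1.5 · 3.304) = 0.9167 / 4.9561 = 0.185
  r[U,W] = -1.4167 / (1.5 · 2.63) = -1.4167 / 3.9449 = -0.3591
  r[V,V] = 1 (diagonal).
  r[V,W] = -2.0833 / (3.304 · 2.63) = -2.0833 / 8.6895 = -0.2398
  r[W,W] = 1 (diagonal).

R is symmetric with unit diagonal. Assembling:

R = [[1, 0.185, -0.3591],
 [0.185, 1, -0.2398],
 [-0.3591, -0.2398, 1]]


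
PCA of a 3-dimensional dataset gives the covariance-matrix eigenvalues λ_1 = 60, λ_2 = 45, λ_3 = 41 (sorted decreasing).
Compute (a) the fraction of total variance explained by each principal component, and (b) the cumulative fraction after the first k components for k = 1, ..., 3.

Step 1 — total variance = trace(Sigma) = Σ λ_i = 60 + 45 + 41 = 146.

Step 2 — fraction explained by component i = λ_i / Σ λ:
  PC1: 60/146 = 0.411
  PC2: 45/146 = 0.3082
  PC3: 41/146 = 0.2808

Step 3 — cumulative fraction after k components = (λ_1 + ... + λ_k) / Σ λ:
  k = 1: 60/146 = 0.411
  k = 2: (60 + 45)/146 = 105/146 = 0.7192
  k = 3: (60 + 45 + 41)/146 = 146/146 = 1

Summary (fraction, with percent):

explained: PC1 0.411 (41.1%), PC2 0.3082 (30.82%), PC3 0.2808 (28.08%);  cumulative: 0.411, 0.7192, 1


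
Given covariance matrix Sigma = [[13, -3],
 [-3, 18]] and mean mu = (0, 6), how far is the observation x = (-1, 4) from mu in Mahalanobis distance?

Step 1 — centre the observation: (x - mu) = (-1, -2).

Step 2 — invert Sigma. det(Sigma) = 13·18 - (-3)² = 225.
  Sigma^{-1} = (1/det) · [[d, -b], [-b, a]] = [[0.08, 0.0133],
 [0.0133, 0.0578]].

Step 3 — form the quadratic (x - mu)^T · Sigma^{-1} · (x - mu):
  Sigma^{-1} · (x - mu) = (-0.1067, -0.1289).
  (x - mu)^T · [Sigma^{-1} · (x - mu)] = (-1)·(-0.1067) + (-2)·(-0.1289) = 0.3644.

Step 4 — take square root: d = √(0.3644) ≈ 0.6037.

d(x, mu) = √(0.3644) ≈ 0.6037


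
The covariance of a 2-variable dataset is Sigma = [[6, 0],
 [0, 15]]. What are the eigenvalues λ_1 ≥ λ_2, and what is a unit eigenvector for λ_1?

Step 1 — characteristic polynomial of 2×2 Sigma:
  det(Sigma - λI) = λ² - trace · λ + det = 0.
  trace = 6 + 15 = 21, det = 6·15 - (0)² = 90.
Step 2 — discriminant:
  Δ = trace² - 4·det = 441 - 360 = 81.
Step 3 — eigenvalues:
  λ = (trace ± √Δ)/2 = (21 ± 9)/2,
  λ_1 = 15,  λ_2 = 6.

Step 4 — unit eigenvector for λ_1: Sigma is diagonal, so its eigenvectors are the coordinate axes. λ_1 = 15 is the diagonal entry on the second coordinate axis, hence
  v_1 = (0, 1) (||v_1|| = 1).

λ_1 = 15,  λ_2 = 6;  v_1 ≈ (0, 1)


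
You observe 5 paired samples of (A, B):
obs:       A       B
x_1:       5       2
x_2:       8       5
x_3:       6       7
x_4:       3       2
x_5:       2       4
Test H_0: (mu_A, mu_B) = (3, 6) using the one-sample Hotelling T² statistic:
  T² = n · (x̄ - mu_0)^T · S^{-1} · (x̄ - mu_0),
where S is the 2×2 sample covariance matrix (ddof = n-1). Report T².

Step 1 — sample mean vector:
  mean(A) = (5 + 8 + 6 + 3 + 2) / 5 = 24/5 = 4.8
  mean(B) = (2 + 5 + 7 + 2 + 4) / 5 = 20/5 = 4
  x̄ = (4.8, 4),  deviation x̄ - mu_0 = (4.8, 4) - (3, 6) = (1.8, -2).

Step 2 — sample covariance matrix, S[i,j] = (1/(n-1)) · Σ_k (x_{k,i} - mean_i) · (x_{k,j} - mean_j), divisor n-1 = 4:
  S[A,A] = ((0.2)·(0.2) + (3.2)·(3.2) + (1.2)·(1.2) + (-1.8)·(-1.8) + (-2.8)·(-2.8)) / 4 = 22.8/4 = 5.7
  S[A,B] = ((0.2)·(-2) + (3.2)·(1) + (1.2)·(3) + (-1.8)·(-2) + (-2.8)·(0)) / 4 = 10/4 = 2.5
  S[B,B] = ((-2)·(-2) + (1)·(1) + (3)·(3) + (-2)·(-2) + (0)·(0)) / 4 = 18/4 = 4.5
  S = [[5.7, 2.5],
 [2.5, 4.5]].

Step 3 — invert S. det(S) = 5.7·4.5 - (2.5)² = 19.4.
  S^{-1} = (1/det) · [[d, -b], [-b, a]] = [[0.232, -0.1289],
 [-0.1289, 0.2938]].

Step 4 — quadratic form (x̄ - mu_0)^T · S^{-1} · (x̄ - mu_0):
  S^{-1} · (x̄ - mu_0) = (0.6753, -0.8196),
  (x̄ - mu_0)^T · [...] = (1.8)·(0.6753) + (-2)·(-0.8196) = 2.8546.

Step 5 — scale by n: T² = 5 · 2.8546 = 14.2732.

T² ≈ 14.2732


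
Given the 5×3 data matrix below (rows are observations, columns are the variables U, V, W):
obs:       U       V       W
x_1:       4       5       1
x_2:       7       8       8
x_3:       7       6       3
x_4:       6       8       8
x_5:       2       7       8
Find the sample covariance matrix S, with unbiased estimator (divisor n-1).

Step 1 — column means:
  mean(U) = (4 + 7 + 7 + 6 + 2) / 5 = 26/5 = 5.2
  mean(V) = (5 + 8 + 6 + 8 + 7) / 5 = 34/5 = 6.8
  mean(W) = (1 + 8 + 3 + 8 + 8) / 5 = 28/5 = 5.6

Step 2 — sample covariance S[i,j] = (1/(n-1)) · Σ_k (x_{k,i} - mean_i) · (x_{k,j} - mean_j), with n-1 = 4.
  S[U,U] = ((-1.2)·(-1.2) + (1.8)·(1.8) + (1.8)·(1.8) + (0.8)·(0.8) + (-3.2)·(-3.2)) / 4 = 18.8/4 = 4.7
  S[U,V] = ((-1.2)·(-1.8) + (1.8)·(1.2) + (1.8)·(-0.8) + (0.8)·(1.2) + (-3.2)·(0.2)) / 4 = 3.2/4 = 0.8
  S[U,W] = ((-1.2)·(-4.6) + (1.8)·(2.4) + (1.8)·(-2.6) + (0.8)·(2.4) + (-3.2)·(2.4)) / 4 = -0.6/4 = -0.15
  S[V,V] = ((-1.8)·(-1.8) + (1.2)·(1.2) + (-0.8)·(-0.8) + (1.2)·(1.2) + (0.2)·(0.2)) / 4 = 6.8/4 = 1.7
  S[V,W] = ((-1.8)·(-4.6) + (1.2)·(2.4) + (-0.8)·(-2.6) + (1.2)·(2.4) + (0.2)·(2.4)) / 4 = 16.6/4 = 4.15
  S[W,W] = ((-4.6)·(-4.6) + (2.4)·(2.4) + (-2.6)·(-2.6) + (2.4)·(2.4) + (2.4)·(2.4)) / 4 = 45.2/4 = 11.3

S is symmetric (S[j,i] = S[i,j]). Assembling:

S = [[4.7, 0.8, -0.15],
 [0.8, 1.7, 4.15],
 [-0.15, 4.15, 11.3]]


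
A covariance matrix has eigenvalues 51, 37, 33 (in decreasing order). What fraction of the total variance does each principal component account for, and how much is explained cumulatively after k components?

Step 1 — total variance = trace(Sigma) = Σ λ_i = 51 + 37 + 33 = 121.

Step 2 — fraction explained by component i = λ_i / Σ λ:
  PC1: 51/121 = 0.4215
  PC2: 37/121 = 0.3058
  PC3: 33/121 = 0.2727

Step 3 — cumulative fraction after k components = (λ_1 + ... + λ_k) / Σ λ:
  k = 1: 51/121 = 0.4215
  k = 2: (51 + 37)/121 = 88/121 = 0.7273
  k = 3: (51 + 37 + 33)/121 = 121/121 = 1

Summary (fraction, with percent):

explained: PC1 0.4215 (42.15%), PC2 0.3058 (30.58%), PC3 0.2727 (27.27%);  cumulative: 0.4215, 0.7273, 1


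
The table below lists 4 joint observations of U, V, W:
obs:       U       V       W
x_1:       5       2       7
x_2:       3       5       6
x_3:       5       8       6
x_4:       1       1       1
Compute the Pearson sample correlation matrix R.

Step 1 — column means:
  mean(U) = (5 + 3 + 5 + 1) / 4 = 14/4 = 3.5
  mean(V) = (2 + 5 + 8 + 1) / 4 = 16/4 = 4
  mean(W) = (7 + 6 + 6 + 1) / 4 = 20/4 = 5

Step 2 — sample variances and covariances s[i,j] = (1/(n-1)) · Σ_k (x_{k,i} - mean_i) · (x_{k,j} - mean_j), with n-1 = 3:
  s[U,U] = ((1.5)·(1.5) + (-0.5)·(-0.5) + (1.5)·(1.5) + (-2.5)·(-2.5)) / 3 = 11/3 = 3.6667
  s[U,V] = ((1.5)·(-2) + (-0.5)·(1) + (1.5)·(4) + (-2.5)·(-3)) / 3 = 10/3 = 3.3333
  s[U,W] = ((1.5)·(2) + (-0.5)·(1) + (1.5)·(1) + (-2.5)·(-4)) / 3 = 14/3 = 4.6667
  s[V,V] = ((-2)·(-2) + (1)·(1) + (4)·(4) + (-3)·(-3)) / 3 = 30/3 = 10
  s[V,W] = ((-2)·(2) + (1)·(1) + (4)·(1) + (-3)·(-4)) / 3 = 13/3 = 4.3333
  s[W,W] = ((2)·(2) + (1)·(1) + (1)·(1) + (-4)·(-4)) / 3 = 22/3 = 7.3333
  Sample standard deviations s_i = √(s[i,i]):
  s(U) = √(3.6667) = 1.9149
  s(V) = √(10) = 3.1623
  s(W) = √(7.3333) = 2.708

Step 3 — r_{ij} = s_{ij} / (s_i · s_j):
  r[U,U] = 1 (diagonal).
  r[U,V] = 3.3333 / (1.9149 · 3.1623) = 3.3333 / 6.0553 = 0.5505
  r[U,W] = 4.6667 / (1.9149 · 2.708) = 4.6667 / 5.1854 = 0.9
  r[V,V] = 1 (diagonal).
  r[V,W] = 4.3333 / (3.1623 · 2.708) = 4.3333 / 8.5635 = 0.506
  r[W,W] = 1 (diagonal).

R is symmetric with unit diagonal. Assembling:

R = [[1, 0.5505, 0.9],
 [0.5505, 1, 0.506],
 [0.9, 0.506, 1]]


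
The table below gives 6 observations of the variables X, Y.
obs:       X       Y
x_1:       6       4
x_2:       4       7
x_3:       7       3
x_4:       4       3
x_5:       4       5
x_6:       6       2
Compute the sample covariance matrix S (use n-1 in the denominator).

Step 1 — column means:
  mean(X) = (6 + 4 + 7 + 4 + 4 + 6) / 6 = 31/6 = 5.1667
  mean(Y) = (4 + 7 + 3 + 3 + 5 + 2) / 6 = 24/6 = 4

Step 2 — sample covariance S[i,j] = (1/(n-1)) · Σ_k (x_{k,i} - mean_i) · (x_{k,j} - mean_j), with n-1 = 5.
  S[X,X] = ((0.8333)·(0.8333) + (-1.1667)·(-1.1667) + (1.8333)·(1.8333) + (-1.1667)·(-1.1667) + (-1.1667)·(-1.1667) + (0.8333)·(0.8333)) / 5 = 8.8333/5 = 1.7667
  S[X,Y] = ((0.8333)·(0) + (-1.1667)·(3) + (1.8333)·(-1) + (-1.1667)·(-1) + (-1.1667)·(1) + (0.8333)·(-2)) / 5 = -7/5 = -1.4
  S[Y,Y] = ((0)·(0) + (3)·(3) + (-1)·(-1) + (-1)·(-1) + (1)·(1) + (-2)·(-2)) / 5 = 16/5 = 3.2

S is symmetric (S[j,i] = S[i,j]). Assembling:

S = [[1.7667, -1.4],
 [-1.4, 3.2]]


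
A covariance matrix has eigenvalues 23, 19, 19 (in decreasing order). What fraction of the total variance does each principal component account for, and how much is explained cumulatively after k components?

Step 1 — total variance = trace(Sigma) = Σ λ_i = 23 + 19 + 19 = 61.

Step 2 — fraction explained by component i = λ_i / Σ λ:
  PC1: 23/61 = 0.377
  PC2: 19/61 = 0.3115
  PC3: 19/61 = 0.3115

Step 3 — cumulative fraction after k components = (λ_1 + ... + λ_k) / Σ λ:
  k = 1: 23/61 = 0.377
  k = 2: (23 + 19)/61 = 42/61 = 0.6885
  k = 3: (23 + 19 + 19)/61 = 61/61 = 1

Summary (fraction, with percent):

explained: PC1 0.377 (37.7%), PC2 0.3115 (31.15%), PC3 0.3115 (31.15%);  cumulative: 0.377, 0.6885, 1


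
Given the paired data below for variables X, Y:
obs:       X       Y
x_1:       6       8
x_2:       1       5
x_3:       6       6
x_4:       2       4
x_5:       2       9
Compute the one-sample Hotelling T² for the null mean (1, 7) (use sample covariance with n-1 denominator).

Step 1 — sample mean vector:
  mean(X) = (6 + 1 + 6 + 2 + 2) / 5 = 17/5 = 3.4
  mean(Y) = (8 + 5 + 6 + 4 + 9) / 5 = 32/5 = 6.4
  x̄ = (3.4, 6.4),  deviation x̄ - mu_0 = (3.4, 6.4) - (1, 7) = (2.4, -0.6).

Step 2 — sample covariance matrix, S[i,j] = (1/(n-1)) · Σ_k (x_{k,i} - mean_i) · (x_{k,j} - mean_j), divisor n-1 = 4:
  S[X,X] = ((2.6)·(2.6) + (-2.4)·(-2.4) + (2.6)·(2.6) + (-1.4)·(-1.4) + (-1.4)·(-1.4)) / 4 = 23.2/4 = 5.8
  S[X,Y] = ((2.6)·(1.6) + (-2.4)·(-1.4) + (2.6)·(-0.4) + (-1.4)·(-2.4) + (-1.4)·(2.6)) / 4 = 6.2/4 = 1.55
  S[Y,Y] = ((1.6)·(1.6) + (-1.4)·(-1.4) + (-0.4)·(-0.4) + (-2.4)·(-2.4) + (2.6)·(2.6)) / 4 = 17.2/4 = 4.3
  S = [[5.8, 1.55],
 [1.55, 4.3]].

Step 3 — invert S. det(S) = 5.8·4.3 - (1.55)² = 22.5375.
  S^{-1} = (1/det) · [[d, -b], [-b, a]] = [[0.1908, -0.0688],
 [-0.0688, 0.2573]].

Step 4 — quadratic form (x̄ - mu_0)^T · S^{-1} · (x̄ - mu_0):
  S^{-1} · (x̄ - mu_0) = (0.4992, -0.3195),
  (x̄ - mu_0)^T · [...] = (2.4)·(0.4992) + (-0.6)·(-0.3195) = 1.3897.

Step 5 — scale by n: T² = 5 · 1.3897 = 6.9484.

T² ≈ 6.9484


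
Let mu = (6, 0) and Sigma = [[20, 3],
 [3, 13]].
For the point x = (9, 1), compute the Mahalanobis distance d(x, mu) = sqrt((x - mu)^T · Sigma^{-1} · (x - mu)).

Step 1 — centre the observation: (x - mu) = (3, 1).

Step 2 — invert Sigma. det(Sigma) = 20·13 - (3)² = 251.
  Sigma^{-1} = (1/det) · [[d, -b], [-b, a]] = [[0.0518, -0.012],
 [-0.012, 0.0797]].

Step 3 — form the quadratic (x - mu)^T · Sigma^{-1} · (x - mu):
  Sigma^{-1} · (x - mu) = (0.1434, 0.0438).
  (x - mu)^T · [Sigma^{-1} · (x - mu)] = (3)·(0.1434) + (1)·(0.0438) = 0.4741.

Step 4 — take square root: d = √(0.4741) ≈ 0.6886.

d(x, mu) = √(0.4741) ≈ 0.6886
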